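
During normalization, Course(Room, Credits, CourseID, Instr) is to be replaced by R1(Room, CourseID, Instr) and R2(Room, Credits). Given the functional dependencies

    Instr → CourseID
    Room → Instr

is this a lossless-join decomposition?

Common attributes: R1 ∩ R2 = {Room}.
Closure of {Room}: Room → Instr applies, adding Instr; Instr → CourseID applies, adding CourseID. So (Room)⁺ = {Room, CourseID, Instr}.
This closure contains every attribute of R1, so R1 ∩ R2 → R1. The join is lossless.

Yes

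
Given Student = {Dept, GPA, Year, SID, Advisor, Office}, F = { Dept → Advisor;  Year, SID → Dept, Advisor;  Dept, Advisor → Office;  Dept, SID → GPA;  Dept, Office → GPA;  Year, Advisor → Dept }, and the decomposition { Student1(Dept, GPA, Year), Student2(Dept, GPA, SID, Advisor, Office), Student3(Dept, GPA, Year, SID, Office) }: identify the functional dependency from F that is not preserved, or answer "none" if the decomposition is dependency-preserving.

Check Year, Advisor → Dept: no single fragment contains all of {Dept, Year, Advisor}, and the restricted closure of {Year, Advisor} across the fragments never reaches {Dept}.
Dept → Advisor is preserved.
Year, SID → Dept, Advisor is preserved.
Dept, Advisor → Office is preserved.
Dept, SID → GPA is preserved.
Dept, Office → GPA is preserved.

Year, Advisor → Dept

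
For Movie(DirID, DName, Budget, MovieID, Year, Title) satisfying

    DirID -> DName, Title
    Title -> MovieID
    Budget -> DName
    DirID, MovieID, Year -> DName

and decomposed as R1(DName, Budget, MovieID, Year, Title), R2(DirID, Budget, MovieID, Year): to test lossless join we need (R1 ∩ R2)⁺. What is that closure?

R1 ∩ R2 = {Budget, MovieID, Year}.
Budget → DName applies, adding DName
Closure: {DName, Budget, MovieID, Year}.

DName, Budget, MovieID, Year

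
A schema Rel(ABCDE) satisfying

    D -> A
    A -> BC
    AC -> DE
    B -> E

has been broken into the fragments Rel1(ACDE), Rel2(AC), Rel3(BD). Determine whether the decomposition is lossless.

Yes

Chase test. Columns are ABCDE; row i has aⱼ where attribute j ∈ Reli, else bᵢⱼ.
Initial tableau (one row per fragment):
  row 1: a1 b12 a3 a4 a5
  row 2: a1 b22 a3 b24 b25
  row 3: b31 a2 b33 a4 b35
Rows 1 and 3 agree on D; apply D→A and equate their A entries.
Rows 1 and 2 agree on A; apply A→BC and equate their BC entries.
Rows 1 and 3 agree on A; apply A→BC and equate their BC entries.
Rows 1 and 2 agree on AC; apply AC→DE and equate their DE entries.
Rows 1 and 3 agree on AC; apply AC→DE and equate their DE entries.
Row 1 is now all distinguished symbols — the join is lossless.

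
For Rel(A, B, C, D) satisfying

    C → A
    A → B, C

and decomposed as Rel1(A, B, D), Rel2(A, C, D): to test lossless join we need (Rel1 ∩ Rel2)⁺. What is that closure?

Rel1 ∩ Rel2 = {A, D}.
A → B, C applies, adding B, C
Closure: {A, B, C, D}.

A, B, C, D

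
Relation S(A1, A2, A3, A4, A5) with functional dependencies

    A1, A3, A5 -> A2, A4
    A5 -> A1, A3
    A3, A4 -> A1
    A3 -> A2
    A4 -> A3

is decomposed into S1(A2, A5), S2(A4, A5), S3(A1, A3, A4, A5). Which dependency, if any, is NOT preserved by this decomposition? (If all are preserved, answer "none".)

Check A3 → A2: no single fragment contains all of {A2, A3}, and the restricted closure of {A3} across the fragments never reaches {A2}.
A1, A3, A5 → A2, A4 is preserved.
A5 → A1, A3 is preserved.
A3, A4 → A1 is preserved.
A4 → A3 is preserved.

A3 -> A2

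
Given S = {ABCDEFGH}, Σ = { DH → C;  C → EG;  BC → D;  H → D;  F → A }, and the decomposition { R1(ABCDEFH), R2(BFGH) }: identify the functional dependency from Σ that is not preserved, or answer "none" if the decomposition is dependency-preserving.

C → EG

Check C → EG: no single fragment contains all of {CEG}, and the restricted closure of {C} across the fragments never reaches {EG}.
DH → C is preserved.
BC → D is preserved.
H → D is preserved.
F → A is preserved.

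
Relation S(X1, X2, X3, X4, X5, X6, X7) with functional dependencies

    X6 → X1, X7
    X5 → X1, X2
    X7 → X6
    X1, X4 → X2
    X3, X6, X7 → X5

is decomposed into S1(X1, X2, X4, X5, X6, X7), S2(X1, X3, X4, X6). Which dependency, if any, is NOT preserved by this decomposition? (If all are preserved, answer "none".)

X3, X6, X7 → X5

Check X3, X6, X7 → X5: no single fragment contains all of {X3, X5, X6, X7}, and the restricted closure of {X3, X6, X7} across the fragments never reaches {X5}.
X6 → X1, X7 is preserved.
X5 → X1, X2 is preserved.
X7 → X6 is preserved.
X1, X4 → X2 is preserved.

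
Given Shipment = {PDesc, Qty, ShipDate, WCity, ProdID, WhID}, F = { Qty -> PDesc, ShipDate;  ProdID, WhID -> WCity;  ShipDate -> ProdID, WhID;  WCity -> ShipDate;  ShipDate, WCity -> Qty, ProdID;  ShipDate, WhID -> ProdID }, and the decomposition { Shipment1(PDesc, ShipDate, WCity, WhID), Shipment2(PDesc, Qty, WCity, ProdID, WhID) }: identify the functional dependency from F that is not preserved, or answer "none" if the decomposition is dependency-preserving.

Qty → PDesc, ShipDate: restricted closure across fragments reaches PDesc, ShipDate.
ProdID, WhID → WCity lies within Shipment2.
ShipDate → ProdID, WhID: restricted closure across fragments reaches ProdID, WhID.
WCity → ShipDate lies within Shipment1.
ShipDate, WCity → Qty, ProdID: restricted closure across fragments reaches Qty, ProdID.
ShipDate, WhID → ProdID: restricted closure across fragments reaches ProdID.
Every dependency is enforceable on the fragments, so the decomposition is dependency-preserving.

none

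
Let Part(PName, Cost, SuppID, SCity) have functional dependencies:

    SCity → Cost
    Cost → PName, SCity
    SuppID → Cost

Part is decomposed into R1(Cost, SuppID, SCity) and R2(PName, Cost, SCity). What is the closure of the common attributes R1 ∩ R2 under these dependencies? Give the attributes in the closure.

R1 ∩ R2 = {Cost, SCity}.
Cost → PName, SCity applies, adding PName
Closure: {PName, Cost, SCity}.

PName, Cost, SCity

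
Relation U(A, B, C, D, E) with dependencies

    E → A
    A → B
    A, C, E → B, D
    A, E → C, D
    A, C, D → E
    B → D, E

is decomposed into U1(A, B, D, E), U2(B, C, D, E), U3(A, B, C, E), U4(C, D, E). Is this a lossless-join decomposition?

Chase test. Columns are A, B, C, D, E; row i has aⱼ where attribute j ∈ Ui, else bᵢⱼ.
Initial tableau (one row per fragment):
  row 1: a1 a2 b13 a4 a5
  row 2: b21 a2 a3 a4 a5
  row 3: a1 a2 a3 b34 a5
  row 4: b41 b42 a3 a4 a5
Rows 1 and 2 agree on E; apply E→A and equate their A entries.
Rows 1 and 4 agree on E; apply E→A and equate their A entries.
Rows 1 and 4 agree on A; apply A→B and equate their B entries.
Rows 2 and 3 agree on A, C, E; apply A, C, E→B, D and equate their B, D entries.
Rows 1 and 2 agree on A, E; apply A, E→C, D and equate their C, D entries.
Row 1 is now all distinguished symbols — the join is lossless.

Yes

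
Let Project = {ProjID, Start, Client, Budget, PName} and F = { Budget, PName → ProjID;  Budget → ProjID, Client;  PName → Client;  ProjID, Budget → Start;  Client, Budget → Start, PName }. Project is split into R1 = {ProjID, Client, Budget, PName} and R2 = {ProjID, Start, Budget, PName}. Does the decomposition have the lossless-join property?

Yes

Common attributes: R1 ∩ R2 = {ProjID, Budget, PName}.
Closure of {ProjID, Budget, PName}: Budget → ProjID, Client applies, adding Client; ProjID, Budget → Start applies, adding Start. So (ProjID, Budget, PName)⁺ = {ProjID, Start, Client, Budget, PName}.
This closure contains every attribute of R1, so R1 ∩ R2 → R1. The join is lossless.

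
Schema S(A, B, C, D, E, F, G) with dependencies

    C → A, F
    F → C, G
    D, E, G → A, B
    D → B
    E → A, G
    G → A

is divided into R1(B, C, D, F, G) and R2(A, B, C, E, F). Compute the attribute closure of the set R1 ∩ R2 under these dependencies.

A, B, C, F, G

R1 ∩ R2 = {B, C, F}.
C → A, F applies, adding A
F → C, G applies, adding G
Closure: {A, B, C, F, G}.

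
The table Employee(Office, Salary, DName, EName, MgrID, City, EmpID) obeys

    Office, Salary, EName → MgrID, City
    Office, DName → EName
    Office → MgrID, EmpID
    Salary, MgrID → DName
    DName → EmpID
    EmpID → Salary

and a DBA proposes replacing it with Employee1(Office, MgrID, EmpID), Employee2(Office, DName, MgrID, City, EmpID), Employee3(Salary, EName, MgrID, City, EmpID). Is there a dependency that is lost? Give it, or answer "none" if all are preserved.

Office, DName → EName

Check Office, DName → EName: no single fragment contains all of {Office, DName, EName}, and the restricted closure of {Office, DName} across the fragments never reaches {EName}.
Office, Salary, EName → MgrID, City is preserved.
Office → MgrID, EmpID is preserved.
Salary, MgrID → DName is preserved.
DName → EmpID is preserved.
EmpID → Salary is preserved.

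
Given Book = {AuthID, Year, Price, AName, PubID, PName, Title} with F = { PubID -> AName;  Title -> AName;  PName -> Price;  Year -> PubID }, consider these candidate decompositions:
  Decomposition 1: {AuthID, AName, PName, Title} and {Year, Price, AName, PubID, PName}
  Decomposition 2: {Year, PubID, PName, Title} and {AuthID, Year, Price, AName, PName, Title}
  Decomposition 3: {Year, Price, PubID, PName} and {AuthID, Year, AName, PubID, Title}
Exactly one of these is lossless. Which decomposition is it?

Decomposition 1: common = {AName, PName}, closure = {Price, AName, PName} → lossy.
Decomposition 2: common = {Year, PName, Title}, closure = {Year, Price, AName, PubID, PName, Title} → lossless.
Decomposition 3: common = {Year, PubID}, closure = {Year, AName, PubID} → lossy.

Decomposition 2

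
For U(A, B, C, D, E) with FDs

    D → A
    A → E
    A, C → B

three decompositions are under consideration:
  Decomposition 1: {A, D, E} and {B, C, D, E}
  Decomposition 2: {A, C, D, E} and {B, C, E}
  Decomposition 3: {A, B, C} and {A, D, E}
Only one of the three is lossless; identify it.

Decomposition 1

Decomposition 1: common = {D, E}, closure = {A, D, E} → lossless.
Decomposition 2: common = {C, E}, closure = {C, E} → lossy.
Decomposition 3: common = {A}, closure = {A, E} → lossy.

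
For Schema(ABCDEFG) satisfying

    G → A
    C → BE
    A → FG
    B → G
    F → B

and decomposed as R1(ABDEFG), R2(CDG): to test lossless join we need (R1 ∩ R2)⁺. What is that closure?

ABDFG

R1 ∩ R2 = {DG}.
G → A applies, adding A
A → FG applies, adding F
F → B applies, adding B
Closure: {ABDFG}.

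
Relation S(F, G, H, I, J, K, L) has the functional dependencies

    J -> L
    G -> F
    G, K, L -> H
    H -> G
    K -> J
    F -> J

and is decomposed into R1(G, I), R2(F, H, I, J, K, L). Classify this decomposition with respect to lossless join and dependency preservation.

lossy and not dependency-preserving

Lossless test: (I)⁺ = {I}, which is a superkey of neither fragment — lossy.
Dependency preservation: the restricted closure of {G} across the fragments never reaches {F}, so G → F cannot be enforced without a join — not preserved.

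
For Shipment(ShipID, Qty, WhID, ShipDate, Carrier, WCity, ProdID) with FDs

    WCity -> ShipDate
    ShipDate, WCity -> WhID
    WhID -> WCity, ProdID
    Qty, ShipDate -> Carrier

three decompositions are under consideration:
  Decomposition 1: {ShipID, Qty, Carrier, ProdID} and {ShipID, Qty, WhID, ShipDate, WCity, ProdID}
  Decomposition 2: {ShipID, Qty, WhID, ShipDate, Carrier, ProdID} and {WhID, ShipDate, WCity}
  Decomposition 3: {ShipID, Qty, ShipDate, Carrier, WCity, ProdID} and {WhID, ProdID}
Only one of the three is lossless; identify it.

Decomposition 2

Decomposition 1: common = {ShipID, Qty, ProdID}, closure = {ShipID, Qty, ProdID} → lossy.
Decomposition 2: common = {WhID, ShipDate}, closure = {WhID, ShipDate, WCity, ProdID} → lossless.
Decomposition 3: common = {ProdID}, closure = {ProdID} → lossy.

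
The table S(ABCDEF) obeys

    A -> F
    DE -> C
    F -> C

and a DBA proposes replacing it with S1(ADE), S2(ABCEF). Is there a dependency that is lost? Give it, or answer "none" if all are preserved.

DE -> C

Check DE → C: no single fragment contains all of {CDE}, and the restricted closure of {DE} across the fragments never reaches {C}.
A → F is preserved.
F → C is preserved.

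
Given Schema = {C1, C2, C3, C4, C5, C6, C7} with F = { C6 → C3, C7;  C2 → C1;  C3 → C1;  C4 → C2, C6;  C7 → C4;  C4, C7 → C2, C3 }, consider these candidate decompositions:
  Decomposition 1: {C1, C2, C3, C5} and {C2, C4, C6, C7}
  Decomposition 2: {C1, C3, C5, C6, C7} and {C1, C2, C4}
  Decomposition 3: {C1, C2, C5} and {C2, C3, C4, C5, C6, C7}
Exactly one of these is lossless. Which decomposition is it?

Decomposition 3

Decomposition 1: common = {C2}, closure = {C1, C2} → lossy.
Decomposition 2: common = {C1}, closure = {C1} → lossy.
Decomposition 3: common = {C2, C5}, closure = {C1, C2, C5} → lossless.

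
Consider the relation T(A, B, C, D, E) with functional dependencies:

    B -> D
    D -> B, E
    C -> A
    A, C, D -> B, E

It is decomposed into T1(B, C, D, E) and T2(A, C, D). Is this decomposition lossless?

Yes

Common attributes: T1 ∩ T2 = {C, D}.
Closure of {C, D}: D → B, E applies, adding B, E; C → A applies, adding A. So (C, D)⁺ = {A, B, C, D, E}.
This closure contains every attribute of T1, so T1 ∩ T2 → T1. The join is lossless.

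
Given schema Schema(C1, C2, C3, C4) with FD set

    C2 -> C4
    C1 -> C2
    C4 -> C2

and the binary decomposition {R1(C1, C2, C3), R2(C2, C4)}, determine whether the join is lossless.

Yes

Common attributes: R1 ∩ R2 = {C2}.
Closure of {C2}: C2 → C4 applies, adding C4. So (C2)⁺ = {C2, C4}.
This closure contains every attribute of R2, so R1 ∩ R2 → R2. The join is lossless.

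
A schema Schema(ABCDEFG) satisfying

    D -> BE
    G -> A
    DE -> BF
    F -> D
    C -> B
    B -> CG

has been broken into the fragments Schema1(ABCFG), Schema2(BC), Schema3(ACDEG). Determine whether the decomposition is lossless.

No

Chase test. Columns are ABCDEFG; row i has aⱼ where attribute j ∈ Schemai, else bᵢⱼ.
Initial tableau (one row per fragment):
  row 1: a1 a2 a3 b14 b15 a6 a7
  row 2: b21 a2 a3 b24 b25 b26 b27
  row 3: a1 b32 a3 a4 a5 b36 a7
Rows 1 and 3 agree on C; apply C→B and equate their B entries.
Rows 1 and 2 agree on B; apply B→CG and equate their CG entries.
Rows 1 and 2 agree on G; apply G→A and equate their A entries.
No row becomes fully distinguished — the join is lossy.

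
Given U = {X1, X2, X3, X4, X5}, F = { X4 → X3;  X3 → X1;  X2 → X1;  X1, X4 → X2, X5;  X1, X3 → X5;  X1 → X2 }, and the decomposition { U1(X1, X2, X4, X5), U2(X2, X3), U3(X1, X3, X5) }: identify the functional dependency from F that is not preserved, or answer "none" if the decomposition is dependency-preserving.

Check X4 → X3: no single fragment contains all of {X3, X4}, and the restricted closure of {X4} across the fragments never reaches {X3}.
X3 → X1 is preserved.
X2 → X1 is preserved.
X1, X4 → X2, X5 is preserved.
X1, X3 → X5 is preserved.
X1 → X2 is preserved.

X4 → X3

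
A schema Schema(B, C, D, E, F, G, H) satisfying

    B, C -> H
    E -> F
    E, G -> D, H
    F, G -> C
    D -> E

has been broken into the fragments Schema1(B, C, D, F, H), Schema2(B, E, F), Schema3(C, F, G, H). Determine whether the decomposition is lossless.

Chase test. Columns are B, C, D, E, F, G, H; row i has aⱼ where attribute j ∈ Schemai, else bᵢⱼ.
Initial tableau (one row per fragment):
  row 1: a1 a2 a3 b14 a5 b16 a7
  row 2: a1 b22 b23 a4 a5 b26 b27
  row 3: b31 a2 b33 b34 a5 a6 a7
No row becomes fully distinguished — the join is lossy.

No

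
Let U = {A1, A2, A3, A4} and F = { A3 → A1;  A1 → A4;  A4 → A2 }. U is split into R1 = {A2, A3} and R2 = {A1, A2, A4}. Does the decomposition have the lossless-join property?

No

Common attributes: R1 ∩ R2 = {A2}.
No dependency enlarges {A2}, so (A2)⁺ = {A2}.
The closure contains neither all of R1 = {A2, A3} nor all of R2 = {A1, A2, A4}, so the common attributes are not a superkey of either fragment. The join is lossy.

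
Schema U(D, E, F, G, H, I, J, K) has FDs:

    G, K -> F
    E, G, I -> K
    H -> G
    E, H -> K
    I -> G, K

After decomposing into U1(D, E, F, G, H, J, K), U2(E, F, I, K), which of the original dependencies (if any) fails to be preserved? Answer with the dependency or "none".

I -> G, K

Check I → G, K: no single fragment contains all of {G, I, K}, and the restricted closure of {I} across the fragments never reaches {G, K}.
G, K → F is preserved.
E, G, I → K is preserved.
H → G is preserved.
E, H → K is preserved.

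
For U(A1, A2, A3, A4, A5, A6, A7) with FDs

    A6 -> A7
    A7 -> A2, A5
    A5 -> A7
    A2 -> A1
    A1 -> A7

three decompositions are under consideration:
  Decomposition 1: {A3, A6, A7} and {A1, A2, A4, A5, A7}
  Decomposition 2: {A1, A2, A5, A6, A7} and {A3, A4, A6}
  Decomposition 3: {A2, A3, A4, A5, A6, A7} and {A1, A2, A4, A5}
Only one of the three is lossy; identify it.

Decomposition 1: common = {A7}, closure = {A1, A2, A5, A7} → lossy.
Decomposition 2: common = {A6}, closure = {A1, A2, A5, A6, A7} → lossless.
Decomposition 3: common = {A2, A4, A5}, closure = {A1, A2, A4, A5, A7} → lossless.

Decomposition 1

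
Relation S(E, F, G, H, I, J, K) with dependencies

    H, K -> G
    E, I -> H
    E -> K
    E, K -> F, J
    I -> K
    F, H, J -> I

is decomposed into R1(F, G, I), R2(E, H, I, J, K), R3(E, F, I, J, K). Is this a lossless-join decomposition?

No

Chase test. Columns are E, F, G, H, I, J, K; row i has aⱼ where attribute j ∈ Ri, else bᵢⱼ.
Initial tableau (one row per fragment):
  row 1: b11 a2 a3 b14 a5 b16 b17
  row 2: a1 b22 b23 a4 a5 a6 a7
  row 3: a1 a2 b33 b34 a5 a6 a7
Rows 2 and 3 agree on E, I; apply E, I→H and equate their H entries.
Rows 2 and 3 agree on E, K; apply E, K→F, J and equate their F, J entries.
Rows 1 and 2 agree on I; apply I→K and equate their K entries.
Rows 2 and 3 agree on H, K; apply H, K→G and equate their G entries.
No row becomes fully distinguished — the join is lossy.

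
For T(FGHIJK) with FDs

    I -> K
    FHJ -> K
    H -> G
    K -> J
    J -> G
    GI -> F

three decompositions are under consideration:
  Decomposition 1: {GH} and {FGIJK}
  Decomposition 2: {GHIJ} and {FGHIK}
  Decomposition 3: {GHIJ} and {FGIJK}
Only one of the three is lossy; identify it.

Decomposition 1: common = {G}, closure = {G} → lossy.
Decomposition 2: common = {GHI}, closure = {FGHIJK} → lossless.
Decomposition 3: common = {GIJ}, closure = {FGIJK} → lossless.

Decomposition 1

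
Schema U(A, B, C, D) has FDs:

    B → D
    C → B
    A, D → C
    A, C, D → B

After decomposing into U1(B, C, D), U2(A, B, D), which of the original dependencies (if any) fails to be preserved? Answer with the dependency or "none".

Check A, D → C: no single fragment contains all of {A, C, D}, and the restricted closure of {A, D} across the fragments never reaches {C}.
B → D is preserved.
C → B is preserved.
A, C, D → B is preserved.

A, D → C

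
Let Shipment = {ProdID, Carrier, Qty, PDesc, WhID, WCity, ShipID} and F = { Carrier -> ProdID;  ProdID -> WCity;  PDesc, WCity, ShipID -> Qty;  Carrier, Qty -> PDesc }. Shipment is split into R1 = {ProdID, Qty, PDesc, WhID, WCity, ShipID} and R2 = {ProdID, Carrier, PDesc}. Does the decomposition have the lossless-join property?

No

Common attributes: R1 ∩ R2 = {ProdID, PDesc}.
Closure of {ProdID, PDesc}: ProdID → WCity applies, adding WCity. So (ProdID, PDesc)⁺ = {ProdID, PDesc, WCity}.
The closure contains neither all of R1 = {ProdID, Qty, PDesc, WhID, WCity, ShipID} nor all of R2 = {ProdID, Carrier, PDesc}, so the common attributes are not a superkey of either fragment. The join is lossy.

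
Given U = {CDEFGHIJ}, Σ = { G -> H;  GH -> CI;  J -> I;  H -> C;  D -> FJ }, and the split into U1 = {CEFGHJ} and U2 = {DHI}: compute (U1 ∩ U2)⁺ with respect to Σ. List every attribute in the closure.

CH

U1 ∩ U2 = {H}.
H → C applies, adding C
Closure: {CH}.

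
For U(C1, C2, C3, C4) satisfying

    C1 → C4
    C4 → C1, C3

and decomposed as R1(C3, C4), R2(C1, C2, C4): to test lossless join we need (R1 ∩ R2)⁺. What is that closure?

C1, C3, C4

R1 ∩ R2 = {C4}.
C4 → C1, C3 applies, adding C1, C3
Closure: {C1, C3, C4}.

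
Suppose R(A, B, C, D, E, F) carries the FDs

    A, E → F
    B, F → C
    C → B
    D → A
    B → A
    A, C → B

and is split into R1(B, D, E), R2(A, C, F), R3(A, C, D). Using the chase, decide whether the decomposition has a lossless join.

Chase test. Columns are A, B, C, D, E, F; row i has aⱼ where attribute j ∈ Ri, else bᵢⱼ.
Initial tableau (one row per fragment):
  row 1: b11 a2 b13 a4 a5 b16
  row 2: a1 b22 a3 b24 b25 a6
  row 3: a1 b32 a3 a4 b35 b36
Rows 2 and 3 agree on C; apply C→B and equate their B entries.
Rows 1 and 3 agree on D; apply D→A and equate their A entries.
No row becomes fully distinguished — the join is lossy.

No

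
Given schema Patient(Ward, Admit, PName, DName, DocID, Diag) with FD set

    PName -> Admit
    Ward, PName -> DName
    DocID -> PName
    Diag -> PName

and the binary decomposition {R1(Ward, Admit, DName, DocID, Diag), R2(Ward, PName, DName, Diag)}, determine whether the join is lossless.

Yes

Common attributes: R1 ∩ R2 = {Ward, DName, Diag}.
Closure of {Ward, DName, Diag}: Diag → PName applies, adding PName; PName → Admit applies, adding Admit. So (Ward, DName, Diag)⁺ = {Ward, Admit, PName, DName, Diag}.
This closure contains every attribute of R2, so R1 ∩ R2 → R2. The join is lossless.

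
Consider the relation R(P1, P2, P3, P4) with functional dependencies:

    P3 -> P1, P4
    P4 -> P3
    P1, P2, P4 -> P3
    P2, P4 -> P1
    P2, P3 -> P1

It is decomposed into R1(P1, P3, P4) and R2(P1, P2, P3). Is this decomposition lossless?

Common attributes: R1 ∩ R2 = {P1, P3}.
Closure of {P1, P3}: P3 → P1, P4 applies, adding P4. So (P1, P3)⁺ = {P1, P3, P4}.
This closure contains every attribute of R1, so R1 ∩ R2 → R1. The join is lossless.

Yes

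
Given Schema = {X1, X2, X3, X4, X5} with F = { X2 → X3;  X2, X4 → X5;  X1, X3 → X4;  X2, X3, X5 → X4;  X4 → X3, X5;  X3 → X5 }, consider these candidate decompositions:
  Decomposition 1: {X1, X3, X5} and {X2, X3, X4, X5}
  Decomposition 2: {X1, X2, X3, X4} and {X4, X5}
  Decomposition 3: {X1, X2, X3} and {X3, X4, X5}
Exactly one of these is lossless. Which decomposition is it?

Decomposition 2

Decomposition 1: common = {X3, X5}, closure = {X3, X5} → lossy.
Decomposition 2: common = {X4}, closure = {X3, X4, X5} → lossless.
Decomposition 3: common = {X3}, closure = {X3, X5} → lossy.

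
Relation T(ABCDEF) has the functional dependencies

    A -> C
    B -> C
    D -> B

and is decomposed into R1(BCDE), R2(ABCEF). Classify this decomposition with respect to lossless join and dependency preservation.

Lossless test: (BCE)⁺ = {BCE}, which is a superkey of neither fragment — lossy.
Dependency preservation: every FD's attributes lie within a single fragment, so each can be enforced locally — preserved.

lossy but dependency-preserving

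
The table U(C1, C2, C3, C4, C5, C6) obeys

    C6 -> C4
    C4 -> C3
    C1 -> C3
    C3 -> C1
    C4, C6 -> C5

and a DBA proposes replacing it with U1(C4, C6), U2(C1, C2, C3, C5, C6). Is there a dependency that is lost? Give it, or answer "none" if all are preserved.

C4 -> C3

Check C4 → C3: no single fragment contains all of {C3, C4}, and the restricted closure of {C4} across the fragments never reaches {C3}.
C6 → C4 is preserved.
C1 → C3 is preserved.
C3 → C1 is preserved.
C4, C6 → C5 is preserved.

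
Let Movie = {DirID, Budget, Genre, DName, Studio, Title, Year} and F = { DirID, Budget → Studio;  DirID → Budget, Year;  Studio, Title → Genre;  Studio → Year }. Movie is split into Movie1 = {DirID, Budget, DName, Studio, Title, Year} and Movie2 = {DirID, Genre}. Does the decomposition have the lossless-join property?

No

Common attributes: Movie1 ∩ Movie2 = {DirID}.
Closure of {DirID}: DirID → Budget, Year applies, adding Budget, Year; DirID, Budget → Studio applies, adding Studio. So (DirID)⁺ = {DirID, Budget, Studio, Year}.
The closure contains neither all of Movie1 = {DirID, Budget, DName, Studio, Title, Year} nor all of Movie2 = {DirID, Genre}, so the common attributes are not a superkey of either fragment. The join is lossy.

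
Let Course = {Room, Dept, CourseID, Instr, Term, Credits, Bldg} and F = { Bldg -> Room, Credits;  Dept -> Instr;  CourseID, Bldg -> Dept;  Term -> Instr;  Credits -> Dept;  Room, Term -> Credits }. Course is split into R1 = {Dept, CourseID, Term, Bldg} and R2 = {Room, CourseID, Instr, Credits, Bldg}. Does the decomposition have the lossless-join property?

Yes

Common attributes: R1 ∩ R2 = {CourseID, Bldg}.
Closure of {CourseID, Bldg}: Bldg → Room, Credits applies, adding Room, Credits; CourseID, Bldg → Dept applies, adding Dept; Dept → Instr applies, adding Instr. So (CourseID, Bldg)⁺ = {Room, Dept, CourseID, Instr, Credits, Bldg}.
This closure contains every attribute of R2, so R1 ∩ R2 → R2. The join is lossless.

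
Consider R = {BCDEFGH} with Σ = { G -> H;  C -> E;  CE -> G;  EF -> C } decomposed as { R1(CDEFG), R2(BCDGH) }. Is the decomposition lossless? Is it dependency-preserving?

Lossless test: (CDG)⁺ = {CDEGH}, which is a superkey of neither fragment — lossy.
Dependency preservation: every FD's attributes lie within a single fragment, so each can be enforced locally — preserved.

lossy but dependency-preserving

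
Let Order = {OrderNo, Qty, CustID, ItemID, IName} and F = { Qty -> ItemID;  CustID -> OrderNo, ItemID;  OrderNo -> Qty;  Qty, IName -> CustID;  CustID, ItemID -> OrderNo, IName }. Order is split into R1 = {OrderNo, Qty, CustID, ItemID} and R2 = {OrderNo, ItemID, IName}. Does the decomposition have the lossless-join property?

Common attributes: R1 ∩ R2 = {OrderNo, ItemID}.
Closure of {OrderNo, ItemID}: OrderNo → Qty applies, adding Qty. So (OrderNo, ItemID)⁺ = {OrderNo, Qty, ItemID}.
The closure contains neither all of R1 = {OrderNo, Qty, CustID, ItemID} nor all of R2 = {OrderNo, ItemID, IName}, so the common attributes are not a superkey of either fragment. The join is lossy.

No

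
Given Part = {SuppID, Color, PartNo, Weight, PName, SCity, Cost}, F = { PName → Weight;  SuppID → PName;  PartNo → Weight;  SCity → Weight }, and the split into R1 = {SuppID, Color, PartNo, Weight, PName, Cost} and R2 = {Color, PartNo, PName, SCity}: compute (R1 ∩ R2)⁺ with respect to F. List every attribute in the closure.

Color, PartNo, Weight, PName

R1 ∩ R2 = {Color, PartNo, PName}.
PName → Weight applies, adding Weight
Closure: {Color, PartNo, Weight, PName}.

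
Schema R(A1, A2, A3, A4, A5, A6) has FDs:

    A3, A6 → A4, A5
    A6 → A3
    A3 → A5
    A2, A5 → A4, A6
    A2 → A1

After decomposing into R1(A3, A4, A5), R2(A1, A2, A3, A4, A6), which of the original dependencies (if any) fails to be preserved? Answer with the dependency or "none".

A2, A5 → A4, A6

Check A2, A5 → A4, A6: no single fragment contains all of {A2, A4, A5, A6}, and the restricted closure of {A2, A5} across the fragments never reaches {A4, A6}.
A3, A6 → A4, A5 is preserved.
A6 → A3 is preserved.
A3 → A5 is preserved.
A2 → A1 is preserved.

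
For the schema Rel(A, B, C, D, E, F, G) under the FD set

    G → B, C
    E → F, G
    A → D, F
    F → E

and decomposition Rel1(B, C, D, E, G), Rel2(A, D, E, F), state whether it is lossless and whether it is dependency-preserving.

lossless and dependency-preserving

Lossless test: (D, E)⁺ = {B, C, D, E, F, G}, which contains all of one fragment — lossless.
Dependency preservation: E → F, G is not contained in any single fragment, but the restricted closure of its left-hand side across the fragments still reaches the right-hand side; the remaining FDs each lie inside some fragment. All dependencies are preserved.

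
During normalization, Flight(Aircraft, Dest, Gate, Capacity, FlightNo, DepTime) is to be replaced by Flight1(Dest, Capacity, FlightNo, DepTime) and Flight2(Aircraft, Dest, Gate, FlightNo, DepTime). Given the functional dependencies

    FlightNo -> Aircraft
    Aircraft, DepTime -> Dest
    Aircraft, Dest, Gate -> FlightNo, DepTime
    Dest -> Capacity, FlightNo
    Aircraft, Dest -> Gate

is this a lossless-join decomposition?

Common attributes: Flight1 ∩ Flight2 = {Dest, FlightNo, DepTime}.
Closure of {Dest, FlightNo, DepTime}: FlightNo → Aircraft applies, adding Aircraft; Dest → Capacity, FlightNo applies, adding Capacity; Aircraft, Dest → Gate applies, adding Gate. So (Dest, FlightNo, DepTime)⁺ = {Aircraft, Dest, Gate, Capacity, FlightNo, DepTime}.
This closure contains every attribute of Flight1, so Flight1 ∩ Flight2 → Flight1. The join is lossless.

Yes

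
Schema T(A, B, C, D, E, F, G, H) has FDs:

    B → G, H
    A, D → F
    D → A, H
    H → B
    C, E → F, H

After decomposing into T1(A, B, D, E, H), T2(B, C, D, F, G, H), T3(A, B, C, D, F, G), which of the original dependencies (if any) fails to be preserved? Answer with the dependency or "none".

Check C, E → F, H: no single fragment contains all of {C, E, F, H}, and the restricted closure of {C, E} across the fragments never reaches {F, H}.
B → G, H is preserved.
A, D → F is preserved.
D → A, H is preserved.
H → B is preserved.

C, E → F, H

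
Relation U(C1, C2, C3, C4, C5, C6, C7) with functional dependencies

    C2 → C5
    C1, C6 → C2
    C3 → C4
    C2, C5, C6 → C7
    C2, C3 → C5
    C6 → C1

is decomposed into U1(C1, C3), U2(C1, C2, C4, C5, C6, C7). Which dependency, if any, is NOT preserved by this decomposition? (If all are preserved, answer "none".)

Check C3 → C4: no single fragment contains all of {C3, C4}, and the restricted closure of {C3} across the fragments never reaches {C4}.
C2 → C5 is preserved.
C1, C6 → C2 is preserved.
C2, C5, C6 → C7 is preserved.
C2, C3 → C5 is preserved.
C6 → C1 is preserved.

C3 → C4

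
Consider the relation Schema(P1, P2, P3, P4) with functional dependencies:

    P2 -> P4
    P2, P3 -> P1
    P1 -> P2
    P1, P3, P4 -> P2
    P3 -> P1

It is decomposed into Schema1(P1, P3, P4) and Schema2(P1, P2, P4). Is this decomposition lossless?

Yes

Common attributes: Schema1 ∩ Schema2 = {P1, P4}.
Closure of {P1, P4}: P1 → P2 applies, adding P2. So (P1, P4)⁺ = {P1, P2, P4}.
This closure contains every attribute of Schema2, so Schema1 ∩ Schema2 → Schema2. The join is lossless.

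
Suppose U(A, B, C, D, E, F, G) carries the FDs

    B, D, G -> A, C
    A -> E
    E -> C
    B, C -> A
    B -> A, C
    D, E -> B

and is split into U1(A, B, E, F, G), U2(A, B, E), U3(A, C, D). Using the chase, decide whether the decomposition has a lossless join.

Chase test. Columns are A, B, C, D, E, F, G; row i has aⱼ where attribute j ∈ Ui, else bᵢⱼ.
Initial tableau (one row per fragment):
  row 1: a1 a2 b13 b14 a5 a6 a7
  row 2: a1 a2 b23 b24 a5 b26 b27
  row 3: a1 b32 a3 a4 b35 b36 b37
Rows 1 and 3 agree on A; apply A→E and equate their E entries.
Rows 1 and 2 agree on E; apply E→C and equate their C entries.
Rows 1 and 3 agree on E; apply E→C and equate their C entries.
No row becomes fully distinguished — the join is lossy.

No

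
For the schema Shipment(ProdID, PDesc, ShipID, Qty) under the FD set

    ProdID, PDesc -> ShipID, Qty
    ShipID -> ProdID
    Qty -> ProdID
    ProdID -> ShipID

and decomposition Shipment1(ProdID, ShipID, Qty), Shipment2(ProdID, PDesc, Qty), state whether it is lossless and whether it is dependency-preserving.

Lossless test: (ProdID, Qty)⁺ = {ProdID, ShipID, Qty}, which contains all of one fragment — lossless.
Dependency preservation: ProdID, PDesc → ShipID, Qty is not contained in any single fragment, but the restricted closure of its left-hand side across the fragments still reaches the right-hand side; the remaining FDs each lie inside some fragment. All dependencies are preserved.

lossless and dependency-preserving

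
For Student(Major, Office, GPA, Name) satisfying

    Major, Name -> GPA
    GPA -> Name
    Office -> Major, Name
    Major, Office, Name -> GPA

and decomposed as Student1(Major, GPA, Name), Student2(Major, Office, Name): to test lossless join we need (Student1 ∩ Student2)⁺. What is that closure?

Major, GPA, Name

Student1 ∩ Student2 = {Major, Name}.
Major, Name → GPA applies, adding GPA
Closure: {Major, GPA, Name}.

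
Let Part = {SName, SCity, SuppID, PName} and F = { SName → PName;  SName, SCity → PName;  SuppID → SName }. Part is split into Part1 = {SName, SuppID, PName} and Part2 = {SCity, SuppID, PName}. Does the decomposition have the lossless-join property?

Yes

Common attributes: Part1 ∩ Part2 = {SuppID, PName}.
Closure of {SuppID, PName}: SuppID → SName applies, adding SName. So (SuppID, PName)⁺ = {SName, SuppID, PName}.
This closure contains every attribute of Part1, so Part1 ∩ Part2 → Part1. The join is lossless.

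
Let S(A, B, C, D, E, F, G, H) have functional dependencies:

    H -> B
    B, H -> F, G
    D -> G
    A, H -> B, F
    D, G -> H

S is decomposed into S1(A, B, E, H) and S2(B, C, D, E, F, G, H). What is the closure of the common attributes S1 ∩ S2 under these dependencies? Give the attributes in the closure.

B, E, F, G, H

S1 ∩ S2 = {B, E, H}.
B, H → F, G applies, adding F, G
Closure: {B, E, F, G, H}.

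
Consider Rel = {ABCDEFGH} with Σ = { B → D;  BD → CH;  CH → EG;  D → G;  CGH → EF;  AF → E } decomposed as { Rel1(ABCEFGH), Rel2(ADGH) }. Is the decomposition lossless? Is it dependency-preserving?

lossy and not dependency-preserving

Lossless test: (AGH)⁺ = {AGH}, which is a superkey of neither fragment — lossy.
Dependency preservation: the restricted closure of {B} across the fragments never reaches {D}, so B → D cannot be enforced without a join — not preserved.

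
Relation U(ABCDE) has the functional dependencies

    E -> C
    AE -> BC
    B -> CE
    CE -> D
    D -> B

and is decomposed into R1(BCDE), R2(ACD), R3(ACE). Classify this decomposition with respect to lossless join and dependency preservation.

lossless and dependency-preserving

Lossless test (chase): Rows 1 and 3 agree on CE; apply CE→D and equate their D entries. Rows 1 and 2 agree on D; apply D→B and equate their B entries. Rows 1 and 3 agree on D; apply D→B and equate their B entries. Rows 1 and 2 agree on B; apply B→CE and equate their CE entries. Row 2 is now all distinguished symbols — the join is lossless.
Dependency preservation: AE → BC is not contained in any single fragment, but the restricted closure of its left-hand side across the fragments still reaches the right-hand side; the remaining FDs each lie inside some fragment. All dependencies are preserved.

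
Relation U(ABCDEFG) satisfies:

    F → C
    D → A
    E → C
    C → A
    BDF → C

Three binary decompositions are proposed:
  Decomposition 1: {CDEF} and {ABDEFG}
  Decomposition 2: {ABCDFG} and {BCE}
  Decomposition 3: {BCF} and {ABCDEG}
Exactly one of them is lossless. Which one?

Decomposition 1: common = {DEF}, closure = {ACDEF} → lossless.
Decomposition 2: common = {BC}, closure = {ABC} → lossy.
Decomposition 3: common = {BC}, closure = {ABC} → lossy.

Decomposition 1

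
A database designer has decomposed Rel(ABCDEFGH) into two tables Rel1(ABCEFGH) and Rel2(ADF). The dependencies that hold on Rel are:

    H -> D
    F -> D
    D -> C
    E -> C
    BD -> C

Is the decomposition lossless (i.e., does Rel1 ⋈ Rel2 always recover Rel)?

Common attributes: Rel1 ∩ Rel2 = {AF}.
Closure of {AF}: F → D applies, adding D; D → C applies, adding C. So (AF)⁺ = {ACDF}.
This closure contains every attribute of Rel2, so Rel1 ∩ Rel2 → Rel2. The join is lossless.

Yes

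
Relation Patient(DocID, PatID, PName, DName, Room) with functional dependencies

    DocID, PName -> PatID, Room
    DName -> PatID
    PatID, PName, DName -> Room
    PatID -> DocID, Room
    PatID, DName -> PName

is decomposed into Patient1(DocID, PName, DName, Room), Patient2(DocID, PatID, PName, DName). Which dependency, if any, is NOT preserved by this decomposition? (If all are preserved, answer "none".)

Check PatID → DocID, Room: no single fragment contains all of {DocID, PatID, Room}, and the restricted closure of {PatID} across the fragments never reaches {DocID, Room}.
DocID, PName → PatID, Room is preserved.
DName → PatID is preserved.
PatID, PName, DName → Room is preserved.
PatID, DName → PName is preserved.

PatID -> DocID, Room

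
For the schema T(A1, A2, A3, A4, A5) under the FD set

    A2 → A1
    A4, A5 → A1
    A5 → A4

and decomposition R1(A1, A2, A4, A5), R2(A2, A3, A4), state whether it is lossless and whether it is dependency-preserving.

Lossless test: (A2, A4)⁺ = {A1, A2, A4}, which is a superkey of neither fragment — lossy.
Dependency preservation: every FD's attributes lie within a single fragment, so each can be enforced locally — preserved.

lossy but dependency-preserving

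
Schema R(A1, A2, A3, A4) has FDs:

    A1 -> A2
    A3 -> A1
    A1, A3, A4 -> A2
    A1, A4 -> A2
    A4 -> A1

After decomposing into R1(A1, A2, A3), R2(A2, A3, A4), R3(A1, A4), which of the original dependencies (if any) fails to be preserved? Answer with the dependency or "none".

none

A1 → A2 lies within R1.
A3 → A1 lies within R1.
A1, A3, A4 → A2: restricted closure across fragments reaches A2.
A1, A4 → A2: restricted closure across fragments reaches A2.
A4 → A1 lies within R3.
Every dependency is enforceable on the fragments, so the decomposition is dependency-preserving.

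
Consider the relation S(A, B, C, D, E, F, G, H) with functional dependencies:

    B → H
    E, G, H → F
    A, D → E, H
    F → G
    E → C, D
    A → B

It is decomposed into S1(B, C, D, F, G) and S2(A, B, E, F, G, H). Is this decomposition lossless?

Common attributes: S1 ∩ S2 = {B, F, G}.
Closure of {B, F, G}: B → H applies, adding H. So (B, F, G)⁺ = {B, F, G, H}.
The closure contains neither all of S1 = {B, C, D, F, G} nor all of S2 = {A, B, E, F, G, H}, so the common attributes are not a superkey of either fragment. The join is lossy.

No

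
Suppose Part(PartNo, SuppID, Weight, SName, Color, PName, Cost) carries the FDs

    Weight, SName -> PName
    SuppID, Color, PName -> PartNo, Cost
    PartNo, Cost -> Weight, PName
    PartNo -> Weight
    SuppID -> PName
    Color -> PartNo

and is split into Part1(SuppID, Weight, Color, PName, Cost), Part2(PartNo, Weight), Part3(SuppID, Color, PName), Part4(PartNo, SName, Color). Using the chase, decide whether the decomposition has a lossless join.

No

Chase test. Columns are PartNo, SuppID, Weight, SName, Color, PName, Cost; row i has aⱼ where attribute j ∈ Parti, else bᵢⱼ.
Initial tableau (one row per fragment):
  row 1: b11 a2 a3 b14 a5 a6 a7
  row 2: a1 b22 a3 b24 b25 b26 b27
  row 3: b31 a2 b33 b34 a5 a6 b37
  row 4: a1 b42 b43 a4 a5 b46 b47
Rows 1 and 3 agree on SuppID, Color, PName; apply SuppID, Color, PName→PartNo, Cost and equate their PartNo, Cost entries.
Rows 1 and 3 agree on PartNo, Cost; apply PartNo, Cost→Weight, PName and equate their Weight, PName entries.
Rows 2 and 4 agree on PartNo; apply PartNo→Weight and equate their Weight entries.
Rows 1 and 4 agree on Color; apply Color→PartNo and equate their PartNo entries.
No row becomes fully distinguished — the join is lossy.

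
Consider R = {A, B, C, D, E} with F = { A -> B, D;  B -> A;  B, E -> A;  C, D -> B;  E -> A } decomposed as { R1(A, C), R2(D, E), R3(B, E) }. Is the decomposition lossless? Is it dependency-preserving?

Lossless test (chase): Rows 2 and 3 agree on E; apply E→A and equate their A entries. Rows 2 and 3 agree on A; apply A→B, D and equate their B, D entries. No row becomes fully distinguished — the join is lossy.
Dependency preservation: the restricted closure of {A} across the fragments never reaches {B, D}, so A → B, D cannot be enforced without a join — not preserved.

lossy and not dependency-preserving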